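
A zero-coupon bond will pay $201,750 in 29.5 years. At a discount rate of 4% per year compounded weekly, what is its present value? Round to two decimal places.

$62,021.61

Growth factor = (1 + 0.04/52)^1534 ≈ 3.25289830943.
P = 201,750/3.25289830943 ≈ 62,021.6130.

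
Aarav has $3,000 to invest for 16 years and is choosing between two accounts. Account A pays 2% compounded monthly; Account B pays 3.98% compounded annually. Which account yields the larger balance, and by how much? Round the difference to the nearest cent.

Account B, by $1,471.40

A: (1 + 0.02/12)^192 ≈ 1.376760987, so 3,000 × 1.376760987 ≈ 4,130.2830.
B: (1 + 0.0398)^16 ≈ 1.867226531, so 3,000 × 1.867226531 ≈ 5,601.6796.
Difference ≈ 1,471.3966 in favor of B.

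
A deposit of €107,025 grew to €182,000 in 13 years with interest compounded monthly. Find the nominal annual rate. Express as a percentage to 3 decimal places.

4.091%

(1 + r/12)^156 = 182,000/107,025 = 1.70054.
1 + r/12 = 1.70054^(1/156) ≈ 1.003409, so r/12 ≈ 0.00340929.
r ≈ 12·0.00340929 = 4.09114%.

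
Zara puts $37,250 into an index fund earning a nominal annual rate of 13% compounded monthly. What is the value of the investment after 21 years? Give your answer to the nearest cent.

$562,825.92

Growth factor = (1 + 0.13/12)^252 ≈ 15.1094207245.
A ≈ 37,250 × 15.1094207245 ≈ 562,825.9220.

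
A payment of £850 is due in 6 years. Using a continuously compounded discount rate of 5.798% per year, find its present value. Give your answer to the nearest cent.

P = A·e^(−rt) = 850·e^(−0.34788).
e^(−0.34788) ≈ 0.706183613, so P ≈ 600.2561.

£600.26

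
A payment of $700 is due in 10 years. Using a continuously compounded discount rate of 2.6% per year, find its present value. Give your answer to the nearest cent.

$539.74

P = A·e^(−rt) = 700·e^(−0.26).
e^(−0.26) ≈ 0.771051586, so P ≈ 539.7361.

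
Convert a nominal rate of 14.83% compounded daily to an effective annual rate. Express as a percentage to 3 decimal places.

15.983%

One year is 365 periods at 0.000406301 each: (1 + 0.000406301)^365 ≈ 1.159826.
EAR = 1.159826 − 1 ≈ 15.98259%.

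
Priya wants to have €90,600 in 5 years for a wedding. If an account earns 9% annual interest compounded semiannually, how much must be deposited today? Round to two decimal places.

Growth factor = (1 + 0.045)^10 ≈ 1.5529694217.
P = 90,600/1.5529694217 ≈ 58,339.8480.

€58,339.85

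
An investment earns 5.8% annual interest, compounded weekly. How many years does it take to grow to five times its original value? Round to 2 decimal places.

27.76 years

(1 + 0.00111538)^(52t) = 5.
52t = ln 5 / ln(1 + 0.00111538) ≈ 1.6094/0.00111476 ≈ 1443.7489.
t ≈ 27.7644.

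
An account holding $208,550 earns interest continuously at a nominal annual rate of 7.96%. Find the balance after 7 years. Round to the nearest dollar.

A = P·e^(rt) = 208,550·e^(0.0796·7) = 208,550·e^0.5572.
e^0.5572 ≈ 1.74577747353, so A ≈ 364,081.8921.

$364,082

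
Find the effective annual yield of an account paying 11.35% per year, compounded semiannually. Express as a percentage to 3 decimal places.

11.672%

One year is 2 periods at 0.05675 each: (1 + 0.05675)^2 ≈ 1.116721.
EAR = 1.116721 − 1 ≈ 11.67206%.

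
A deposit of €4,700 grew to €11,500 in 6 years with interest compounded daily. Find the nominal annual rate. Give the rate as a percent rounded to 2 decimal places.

(1 + r/365)^2190 = 11,500/4,700 = 2.44681.
1 + r/365 = 2.44681^(1/2190) ≈ 1.000409, so r/365 ≈ 0.000408661.
r ≈ 365·0.000408661 = 14.91612%.

14.92%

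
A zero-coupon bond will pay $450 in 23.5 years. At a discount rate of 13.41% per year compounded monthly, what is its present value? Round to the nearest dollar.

$20

Periodic rate = 13.41%/12 = 0.011175; 282 periods.
P = 450/(1 + 0.011175)^282 ≈ 450/22.9627175 ≈ 19.5970.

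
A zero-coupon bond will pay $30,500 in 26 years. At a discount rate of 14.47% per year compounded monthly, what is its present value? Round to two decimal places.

Periodic rate = 14.47%/12 = 0.0120583; 312 periods.
P = 30,500/(1 + 0.1447/12)^312 ≈ 30,500/42.085269291 ≈ 724.7191.

$724.72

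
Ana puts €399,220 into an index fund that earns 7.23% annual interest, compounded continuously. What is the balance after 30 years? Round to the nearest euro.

A = P·e^(rt) = 399,220·e^(0.0723·30) = 399,220·e^2.169.
e^2.169 ≈ 8.749530134383, so A ≈ 3,492,987.4202.

€3,492,987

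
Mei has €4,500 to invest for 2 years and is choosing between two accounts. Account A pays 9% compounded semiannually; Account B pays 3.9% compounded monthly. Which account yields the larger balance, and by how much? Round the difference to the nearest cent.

Account A, by €501.90

Account A growth factor: (1 + 0.045)^4 ≈ 1.192518601; balance ≈ 5,366.3337.
Account B growth factor: (1 + 0.00325)^24 ≈ 1.080985931; balance ≈ 4,864.4367.
Account A is larger by 501.8970.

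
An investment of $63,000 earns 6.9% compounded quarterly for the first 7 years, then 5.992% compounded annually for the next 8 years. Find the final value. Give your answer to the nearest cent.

After 7 years at 6.9%: 63,000 × 1.61426770627 ≈ 101,698.8655.
Then 8 years at 5.992%: 101,698.8655 × 1.59288600533 ≈ 161,994.6996.

$161,994.70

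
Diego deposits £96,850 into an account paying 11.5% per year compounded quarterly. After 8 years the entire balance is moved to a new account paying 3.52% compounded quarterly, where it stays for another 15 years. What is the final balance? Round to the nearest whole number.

After 8 years at 11.5%: 96,850 × 2.47693804057 ≈ 239,891.4492.
Then 15 years at 3.52%: 239,891.4492 × 1.69162624284 ≈ 405,806.6709.

£405,807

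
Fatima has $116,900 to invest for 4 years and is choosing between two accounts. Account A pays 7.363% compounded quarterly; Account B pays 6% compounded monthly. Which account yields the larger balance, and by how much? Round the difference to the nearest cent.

A: (1 + 0.0184075)^16 ≈ 1.33889162161, so 116,900 × 1.33889162161 ≈ 156,516.4306.
B: (1 + 0.005)^48 ≈ 1.2704891611, so 116,900 × 1.2704891611 ≈ 148,520.1829.
Difference ≈ 7,996.2476 in favor of A.

Account A, by $7,996.25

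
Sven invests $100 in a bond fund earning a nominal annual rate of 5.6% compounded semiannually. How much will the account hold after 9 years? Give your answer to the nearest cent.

Periodic rate = 5.6%/2 = 0.028; periods = 2·9 = 18.
A = 100·(1 + 0.028)^18 ≈ 100·1.64390253 ≈ 164.3903.

$164.39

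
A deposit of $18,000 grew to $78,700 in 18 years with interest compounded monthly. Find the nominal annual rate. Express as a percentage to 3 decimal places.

8.224%

The 216-period growth factor is 78,700/18,000 = 4.37222.
r/12 = 4.37222^(1/216) − 1 ≈ 0.00685334, so r ≈ 12·0.00685334 = 8.22401%.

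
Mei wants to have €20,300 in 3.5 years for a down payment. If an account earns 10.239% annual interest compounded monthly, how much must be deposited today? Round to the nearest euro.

€14,208

Periodic rate = 10.239%/12 = 0.0085325; 42 periods.
P = 20,300/(1 + 0.0085325)^42 ≈ 20,300/1.4288140532 ≈ 14,207.5870.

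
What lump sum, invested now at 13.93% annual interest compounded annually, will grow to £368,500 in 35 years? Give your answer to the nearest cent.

Annual rate = 13.93% = 0.1393; 35 periods.
P = 368,500/(1 + 0.1393)^35 ≈ 368,500/96.0137447086 ≈ 3,837.9922.

£3,837.99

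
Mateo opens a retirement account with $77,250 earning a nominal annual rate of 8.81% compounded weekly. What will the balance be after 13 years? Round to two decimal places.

$242,591.22

Periodic rate = 8.81%/52 = 0.00169423; periods = 52·13 = 676.
A = 77,250·(1 + 0.0881/52)^676 ≈ 77,250·3.14033943121 ≈ 242,591.2211.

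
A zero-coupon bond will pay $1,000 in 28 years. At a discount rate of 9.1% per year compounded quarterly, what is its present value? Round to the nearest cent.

$80.50

Periodic rate = 9.1%/4 = 0.02275; 112 periods.
P = 1,000/(1 + 0.02275)^112 ≈ 1,000/12.4217469 ≈ 80.5040.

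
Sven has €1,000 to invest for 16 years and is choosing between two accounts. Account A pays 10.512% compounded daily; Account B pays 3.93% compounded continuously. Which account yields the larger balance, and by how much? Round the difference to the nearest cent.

Account A, by €3,499.21

A: (1 + 0.000288)^5840 ≈ 5.374566126, so 1,000 × 5.374566126 ≈ 5,374.5661.
B: e^(0.0393·16) = e^0.6288 ≈ 1.875358798, so 1,000 × 1.875358798 ≈ 1,875.3588.
Difference ≈ 3,499.2073 in favor of A.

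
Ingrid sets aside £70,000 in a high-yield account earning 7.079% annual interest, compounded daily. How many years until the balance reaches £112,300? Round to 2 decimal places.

6.68 years

We need (1 + 0.000193945)^(365t) = 1.6043, so 365t = ln 1.6043 / ln 1.000194 ≈ 2437.4124.
t ≈ 2437.4124/365 = 6.6778 years.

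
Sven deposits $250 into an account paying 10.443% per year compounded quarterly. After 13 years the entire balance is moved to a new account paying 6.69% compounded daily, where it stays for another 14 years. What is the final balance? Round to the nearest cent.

$2,436.08

Phase 1: 250·(1 + 0.0261075)^52 ≈ 954.9240.
Phase 2: 954.9240·(1 + 0.0669/365)^5110 ≈ 2,436.0813.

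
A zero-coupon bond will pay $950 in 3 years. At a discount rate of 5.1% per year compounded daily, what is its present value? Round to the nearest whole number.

Growth factor = (1 + 0.051/365)^1095 ≈ 1.16531252.
P = 950/1.16531252 ≈ 815.2319.

$815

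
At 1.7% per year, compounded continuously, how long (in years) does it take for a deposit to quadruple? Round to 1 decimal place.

e^(0.017t) = 4, so 0.017t = ln 4 ≈ 1.3863.
t ≈ 1.3863/0.017 ≈ 81.5467.

81.5 years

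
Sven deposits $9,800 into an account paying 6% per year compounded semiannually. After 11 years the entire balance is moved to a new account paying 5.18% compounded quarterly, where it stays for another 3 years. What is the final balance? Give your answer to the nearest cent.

$21,912.96

After 11 years at 6%: 9,800 × 1.9161034089 ≈ 18,777.8134.
Then 3 years at 5.18%: 18,777.8134 × 1.1669603637 ≈ 21,912.9640.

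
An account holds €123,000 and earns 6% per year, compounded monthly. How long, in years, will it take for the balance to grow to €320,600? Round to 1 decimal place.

(1 + 0.005)^(12t) = 320,600/123,000 = 2.6065.
12t·ln(1 + 0.005) = ln(2.6065); 12t = 0.95801/0.00498754 ≈ 192.0806.
t ≈ 16.0067 years.

16.0 years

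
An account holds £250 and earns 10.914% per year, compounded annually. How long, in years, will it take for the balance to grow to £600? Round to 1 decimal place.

8.5 years

(1 + 0.10914)^t = 600/250 = 2.4.
t·ln(1 + 0.10914) = ln(2.4); t = 0.87547/0.103585 ≈ 8.4517.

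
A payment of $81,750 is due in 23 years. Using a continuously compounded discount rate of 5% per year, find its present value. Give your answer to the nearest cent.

P = A·e^(−rt) = 81,750·e^(−1.15).
e^(−1.15) ≈ 0.31663676938, so P ≈ 25,885.0559.

$25,885.06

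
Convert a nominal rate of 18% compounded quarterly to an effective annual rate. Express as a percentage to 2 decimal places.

19.25%

One year is 4 periods at 0.045 each: (1 + 0.045)^4 ≈ 1.192519.
EAR = 1.192519 − 1 ≈ 19.25186%.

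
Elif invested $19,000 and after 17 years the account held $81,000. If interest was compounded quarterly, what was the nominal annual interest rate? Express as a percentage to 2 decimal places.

(1 + r/4)^68 = 81,000/19,000 = 4.26316.
1 + r/4 = 4.26316^(1/68) ≈ 1.021553, so r/4 ≈ 0.0215527.
r ≈ 4·0.0215527 = 8.62106%.

8.62%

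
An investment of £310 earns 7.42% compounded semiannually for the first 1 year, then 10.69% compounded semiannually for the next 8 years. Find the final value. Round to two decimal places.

£767.05

After 1 years at 7.42%: 310 × 1.07557641 ≈ 333.4287.
Then 8 years at 10.69%: 333.4287 × 2.30050319 ≈ 767.0538.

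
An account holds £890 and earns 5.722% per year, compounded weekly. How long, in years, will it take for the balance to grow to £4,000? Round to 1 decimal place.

(1 + 0.00110038)^(52t) = 4,000/890 = 4.4944.
52t·ln(1 + 0.00110038) = ln(4.4944); 52t = 1.5028/0.00109978 ≈ 1366.4812.
t ≈ 26.2785 years.

26.3 years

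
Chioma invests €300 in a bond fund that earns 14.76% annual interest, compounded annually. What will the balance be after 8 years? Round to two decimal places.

€902.50

Growth factor = (1 + 0.1476)^8 ≈ 3.00832198.
A ≈ 300 × 3.00832198 ≈ 902.4966.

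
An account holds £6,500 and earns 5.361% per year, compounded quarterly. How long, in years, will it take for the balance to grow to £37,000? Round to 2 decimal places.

We need (1 + 0.0134025)^(4t) = 5.6923, so 4t = ln 5.6923 / ln 1.013402 ≈ 130.6282.
t ≈ 130.6282/4 = 32.6570 years.

32.66 years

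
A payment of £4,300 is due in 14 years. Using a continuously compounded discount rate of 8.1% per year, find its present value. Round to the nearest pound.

£1,383

P = A·e^(−rt) = 4,300·e^(−1.134).
e^(−1.134) ≈ 0.3217437042, so P ≈ 1,383.4979.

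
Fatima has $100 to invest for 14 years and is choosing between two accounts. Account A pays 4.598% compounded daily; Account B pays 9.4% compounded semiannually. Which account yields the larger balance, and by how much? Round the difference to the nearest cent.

Account B, by $171.48

Account A growth factor: (1 + 0.04598/365)^5110 ≈ 1.90347175; balance ≈ 190.3472.
Account B growth factor: (1 + 0.047)^28 ≈ 3.61832095; balance ≈ 361.8321.
Account B is larger by 171.4849.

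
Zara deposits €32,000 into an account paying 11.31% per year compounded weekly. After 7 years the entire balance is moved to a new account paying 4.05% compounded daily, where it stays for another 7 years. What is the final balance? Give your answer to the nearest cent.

€93,696.46

Phase 1: 32,000·(1 + 0.002175)^364 ≈ 70,567.9571.
Phase 2: 70,567.9571·(1 + 0.0405/365)^2555 ≈ 93,696.4637.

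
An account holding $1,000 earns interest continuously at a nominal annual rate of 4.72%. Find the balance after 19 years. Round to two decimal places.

A = P·e^(rt) = 1,000·e^(0.0472·19) = 1,000·e^0.8968.
e^0.8968 ≈ 2.451744961, so A ≈ 2,451.7450.

$2,451.74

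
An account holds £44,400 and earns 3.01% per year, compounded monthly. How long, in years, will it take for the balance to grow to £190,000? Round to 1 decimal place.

48.4 years

We need (1 + 0.00250833)^(12t) = 4.2793, so 12t = ln 4.2793 / ln 1.002508 ≈ 580.3085.
t ≈ 580.3085/12 = 48.3590 years.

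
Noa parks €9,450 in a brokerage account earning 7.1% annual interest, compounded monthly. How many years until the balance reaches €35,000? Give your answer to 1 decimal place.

18.5 years

(1 + 0.00591667)^(12t) = 35,000/9,450 = 3.7037.
12t·ln(1 + 0.00591667) = ln(3.7037); 12t = 1.3093/0.00589923 ≈ 221.9498.
t ≈ 18.4958 years.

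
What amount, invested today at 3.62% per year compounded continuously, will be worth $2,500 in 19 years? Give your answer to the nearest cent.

$1,256.70

P = A·e^(−rt) = 2,500·e^(−0.6878).
e^(−0.6878) ≈ 0.5026807511, so P ≈ 1,256.7019.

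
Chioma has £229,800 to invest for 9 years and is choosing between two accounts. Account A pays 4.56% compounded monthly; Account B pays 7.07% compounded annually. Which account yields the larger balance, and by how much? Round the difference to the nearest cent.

Account A growth factor: (1 + 0.0038)^108 ≈ 1.50624863161; balance ≈ 346,135.9355.
Account B growth factor: (1 + 0.0707)^9 ≈ 1.84931215462; balance ≈ 424,971.9331.
Account B is larger by 78,835.9976.

Account B, by £78,836.00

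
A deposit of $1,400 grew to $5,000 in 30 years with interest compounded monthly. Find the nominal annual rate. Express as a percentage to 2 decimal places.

(1 + r/12)^360 = 5,000/1,400 = 3.57143.
1 + r/12 = 3.57143^(1/360) ≈ 1.003542, so r/12 ≈ 0.00354227.
r ≈ 12·0.00354227 = 4.25073%.

4.25%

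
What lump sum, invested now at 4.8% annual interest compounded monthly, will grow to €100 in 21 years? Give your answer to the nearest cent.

Periodic rate = 4.8%/12 = 0.004; 252 periods.
P = 100/(1 + 0.004)^252 ≈ 100/2.7346114 ≈ 36.5683.

€36.57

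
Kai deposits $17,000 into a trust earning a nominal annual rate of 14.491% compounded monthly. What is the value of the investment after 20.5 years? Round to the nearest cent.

$325,731.98

Periodic rate = 14.491%/12 = 0.0120758; periods = 12·20.5 = 246.
A = 17,000·(1 + 0.14491/12)^246 ≈ 17,000·19.1607044142 ≈ 325,731.9750.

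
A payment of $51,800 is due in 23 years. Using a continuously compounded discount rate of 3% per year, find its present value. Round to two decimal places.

$25,981.64

P = A·e^(−rt) = 51,800·e^(−0.69).
e^(−0.69) ≈ 0.50157606907, so P ≈ 25,981.6404.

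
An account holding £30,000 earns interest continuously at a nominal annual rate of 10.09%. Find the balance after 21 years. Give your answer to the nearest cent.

£249,659.35

A = P·e^(rt) = 30,000·e^(0.1009·21) = 30,000·e^2.1189.
e^2.1189 ≈ 8.32197827494, so A ≈ 249,659.3482.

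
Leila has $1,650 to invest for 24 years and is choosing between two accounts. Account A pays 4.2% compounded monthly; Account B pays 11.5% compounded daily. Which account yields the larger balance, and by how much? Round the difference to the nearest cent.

Account A growth factor: (1 + 0.0035)^288 ≈ 2.735297227; balance ≈ 4,513.2404.
Account B growth factor: (1 + 0.115/365)^8760 ≈ 15.792976198; balance ≈ 26,058.4107.
Account B is larger by 21,545.1703.

Account B, by $21,545.17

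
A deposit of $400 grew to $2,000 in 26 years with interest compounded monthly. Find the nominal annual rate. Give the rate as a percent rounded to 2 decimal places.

6.21%

(1 + r/12)^312 = 2,000/400 = 5.
1 + r/12 = 5^(1/312) ≈ 1.005172, so r/12 ≈ 0.00517178.
r ≈ 12·0.00517178 = 6.20614%.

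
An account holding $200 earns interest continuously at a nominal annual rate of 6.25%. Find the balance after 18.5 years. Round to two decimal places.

A = P·e^(rt) = 200·e^(0.0625·18.5) = 200·e^1.15625.
e^1.15625 ≈ 3.17799343, so A ≈ 635.5987.

$635.60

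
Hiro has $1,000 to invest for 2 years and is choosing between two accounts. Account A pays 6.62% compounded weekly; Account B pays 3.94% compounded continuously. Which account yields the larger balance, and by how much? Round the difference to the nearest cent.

Account A growth factor: (1 + 0.0662/52)^104 ≈ 1.141468731; balance ≈ 1,141.4687.
Account B growth factor: e^(0.0394·2) = e^0.0788 ≈ 1.081987903; balance ≈ 1,081.9879.
Account A is larger by 59.4808.

Account A, by $59.48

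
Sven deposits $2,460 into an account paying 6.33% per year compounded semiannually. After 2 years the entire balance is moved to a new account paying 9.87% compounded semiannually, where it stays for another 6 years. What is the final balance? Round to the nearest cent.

$4,967.17

After 2 years at 6.33%: 2,460 × 1.132738157 ≈ 2,786.5359.
Then 6 years at 9.87%: 2,786.5359 × 1.782561007 ≈ 4,967.1702.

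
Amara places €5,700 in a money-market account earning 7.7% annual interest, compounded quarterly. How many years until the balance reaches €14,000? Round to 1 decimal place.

11.8 years

We need (1 + 0.01925)^(4t) = 2.4561, so 4t = ln 2.4561 / ln 1.01925 ≈ 47.1279.
t ≈ 47.1279/4 = 11.7820 years.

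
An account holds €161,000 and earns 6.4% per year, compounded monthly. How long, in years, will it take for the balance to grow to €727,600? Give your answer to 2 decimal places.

23.63 years

We need (1 + 0.00533333)^(12t) = 4.5193, so 12t = ln 4.5193 / ln 1.005333 ≈ 283.5686.
t ≈ 283.5686/12 = 23.6307 years.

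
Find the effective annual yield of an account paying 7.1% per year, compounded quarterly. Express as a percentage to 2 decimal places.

One year is 4 periods at 0.01775 each: (1 + 0.01775)^4 ≈ 1.072913.
EAR = 1.072913 − 1 ≈ 7.29128%.

7.29%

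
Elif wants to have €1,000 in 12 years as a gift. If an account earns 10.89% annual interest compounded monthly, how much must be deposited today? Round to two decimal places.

Periodic rate = 10.89%/12 = 0.009075; 144 periods.
P = 1,000/(1 + 0.009075)^144 ≈ 1,000/3.67262265 ≈ 272.2850.

€272.28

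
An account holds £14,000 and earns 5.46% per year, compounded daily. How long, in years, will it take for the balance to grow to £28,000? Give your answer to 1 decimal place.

12.7 years

We need (1 + 0.000149589)^(365t) = 2, so 365t = ln 2 / ln 1.00015 ≈ 4634.0228.
t ≈ 4634.0228/365 = 12.6960 years.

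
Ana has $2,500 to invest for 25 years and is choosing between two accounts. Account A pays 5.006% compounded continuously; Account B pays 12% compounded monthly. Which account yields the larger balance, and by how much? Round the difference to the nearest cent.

Account B, by $40,732.21

A: e^(0.05006·25) = e^1.2515 ≈ 3.4955824, so 2,500 × 3.4955824 ≈ 8,738.9560.
B: (1 + 0.01)^300 ≈ 19.788466262, so 2,500 × 19.788466262 ≈ 49,471.1657.
Difference ≈ 40,732.2097 in favor of B.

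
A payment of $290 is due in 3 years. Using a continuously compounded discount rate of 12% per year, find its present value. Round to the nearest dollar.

$202

P = A·e^(−rt) = 290·e^(−0.36).
e^(−0.36) ≈ 0.697676326, so P ≈ 202.3261.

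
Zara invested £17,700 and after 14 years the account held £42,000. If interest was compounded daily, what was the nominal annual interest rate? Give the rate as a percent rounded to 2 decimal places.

6.17%

The 5110-period growth factor is 42,000/17,700 = 2.37288.
r/365 = 2.37288^(1/5110) − 1 ≈ 0.000169115, so r ≈ 365·0.000169115 = 6.17270%.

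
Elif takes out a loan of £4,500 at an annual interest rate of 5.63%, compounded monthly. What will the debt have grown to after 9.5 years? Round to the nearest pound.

£7,673

Growth factor = (1 + 0.0563/12)^114 ≈ 1.705058194.
A ≈ 4,500 × 1.705058194 ≈ 7,672.7619.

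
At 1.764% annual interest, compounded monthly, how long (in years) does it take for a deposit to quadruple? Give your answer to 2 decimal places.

78.65 years

(1 + 0.00147)^(12t) = 4.
12t = ln 4 / ln(1 + 0.00147) ≈ 1.3863/0.00146892 ≈ 943.7504.
t ≈ 78.6459.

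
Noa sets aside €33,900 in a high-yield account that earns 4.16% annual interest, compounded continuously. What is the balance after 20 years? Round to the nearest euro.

A = P·e^(rt) = 33,900·e^(0.0416·20) = 33,900·e^0.832.
e^0.832 ≈ 2.2979099674, so A ≈ 77,899.1479.

€77,899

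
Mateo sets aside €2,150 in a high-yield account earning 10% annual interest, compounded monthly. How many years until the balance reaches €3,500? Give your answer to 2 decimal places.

We need (1 + 0.00833333)^(12t) = 1.6279, so 12t = ln 1.6279 / ln 1.008333 ≈ 58.7187.
t ≈ 58.7187/12 = 4.8932 years.

4.89 years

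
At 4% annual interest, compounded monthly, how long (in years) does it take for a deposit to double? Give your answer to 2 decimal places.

(1 + 0.00333333)^(12t) = 2.
12t = ln 2 / ln(1 + 0.00333333) ≈ 0.69315/0.00332779 ≈ 208.2905.
t ≈ 17.3575.

17.36 years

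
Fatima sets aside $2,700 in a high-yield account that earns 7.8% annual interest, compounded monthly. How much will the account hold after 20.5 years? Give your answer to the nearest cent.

$13,290.87

Periodic rate = 7.8%/12 = 0.0065; periods = 12·20.5 = 246.
A = 2,700·(1 + 0.0065)^246 ≈ 2,700·4.9225449353 ≈ 13,290.8713.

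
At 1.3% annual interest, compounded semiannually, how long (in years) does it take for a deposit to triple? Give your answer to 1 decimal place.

84.8 years

(1 + 0.0065)^(2t) = 3.
2t = ln 3 / ln(1 + 0.0065) ≈ 1.0986/0.00647897 ≈ 169.5660.
t ≈ 84.7830.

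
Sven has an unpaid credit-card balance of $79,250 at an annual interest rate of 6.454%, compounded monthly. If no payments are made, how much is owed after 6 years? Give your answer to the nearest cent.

Growth factor = (1 + 0.06454/12)^72 ≈ 1.47138239836.
A ≈ 79,250 × 1.47138239836 ≈ 116,607.0551.

$116,607.06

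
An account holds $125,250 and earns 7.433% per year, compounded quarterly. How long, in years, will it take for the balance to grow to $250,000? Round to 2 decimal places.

9.38 years

(1 + 0.0185825)^(4t) = 250,000/125,250 = 1.996.
4t·ln(1 + 0.0185825) = ln(1.996); 4t = 0.69115/0.018412 ≈ 37.5381.
t ≈ 9.3845 years.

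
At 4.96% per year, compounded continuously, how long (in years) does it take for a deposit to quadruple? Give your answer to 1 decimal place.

27.9 years

e^(0.0496t) = 4, so 0.0496t = ln 4 ≈ 1.3863.
t ≈ 1.3863/0.0496 ≈ 27.9495.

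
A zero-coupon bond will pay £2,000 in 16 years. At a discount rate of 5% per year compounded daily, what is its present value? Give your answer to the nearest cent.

£898.71

Periodic rate = 5%/365 = 0.000136986; 5840 periods.
P = 2,000/(1 + 0.05/365)^5840 ≈ 2,000/2.225418996 ≈ 898.7072.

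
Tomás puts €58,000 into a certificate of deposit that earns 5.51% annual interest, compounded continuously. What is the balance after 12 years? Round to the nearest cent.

A = P·e^(rt) = 58,000·e^(0.0551·12) = 58,000·e^0.6612.
e^0.6612 ≈ 1.93711547881, so A ≈ 112,352.6978.

€112,352.70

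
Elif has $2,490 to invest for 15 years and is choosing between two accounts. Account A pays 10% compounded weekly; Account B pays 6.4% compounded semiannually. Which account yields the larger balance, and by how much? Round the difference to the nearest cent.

Account A, by $4,737.29

Account A growth factor: (1 + 0.1/52)^780 ≈ 4.4752380183; balance ≈ 11,143.3427.
Account B growth factor: (1 + 0.032)^30 ≈ 2.572710498; balance ≈ 6,406.0491.
Account A is larger by 4,737.2935.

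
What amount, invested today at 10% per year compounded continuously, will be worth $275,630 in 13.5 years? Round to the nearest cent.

P = A·e^(−rt) = 275,630·e^(−1.35).
e^(−1.35) ≈ 0.259240260646, so P ≈ 71,454.3930.

$71,454.39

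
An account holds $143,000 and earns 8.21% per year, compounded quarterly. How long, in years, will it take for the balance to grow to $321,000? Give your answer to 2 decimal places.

We need (1 + 0.020525)^(4t) = 2.2448, so 4t = ln 2.2448 / ln 1.020525 ≈ 39.7986.
t ≈ 39.7986/4 = 9.9497 years.

9.95 years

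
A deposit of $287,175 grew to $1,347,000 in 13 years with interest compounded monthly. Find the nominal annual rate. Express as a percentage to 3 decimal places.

(1 + r/12)^156 = 1,347,000/287,175 = 4.69052.
1 + r/12 = 4.69052^(1/156) ≈ 1.009957, so r/12 ≈ 0.00995657.
r ≈ 12·0.00995657 = 11.94788%.

11.948%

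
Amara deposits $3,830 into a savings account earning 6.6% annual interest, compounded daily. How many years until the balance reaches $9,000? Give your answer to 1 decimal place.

12.9 years

We need (1 + 0.000180822)^(365t) = 2.3499, so 365t = ln 2.3499 / ln 1.000181 ≈ 4725.2956.
t ≈ 4725.2956/365 = 12.9460 years.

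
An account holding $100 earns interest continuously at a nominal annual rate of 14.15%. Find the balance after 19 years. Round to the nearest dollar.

$1,471

A = P·e^(rt) = 100·e^(0.1415·19) = 100·e^2.6885.
e^2.6885 ≈ 14.70959497, so A ≈ 1,470.9595.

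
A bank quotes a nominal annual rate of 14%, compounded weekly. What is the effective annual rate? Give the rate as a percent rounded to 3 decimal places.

EAR = (1 + 14%/52)^52 − 1 = (1 + 0.00269231)^52 − 1.
(1 + 0.00269231)^52 ≈ 1.150057, so EAR ≈ 15.00574%.

15.006%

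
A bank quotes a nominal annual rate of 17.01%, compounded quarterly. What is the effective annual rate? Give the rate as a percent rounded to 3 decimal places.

18.126%

One year is 4 periods at 0.042525 each: (1 + 0.042525)^4 ≈ 1.181261.
EAR = 1.181261 − 1 ≈ 18.12611%.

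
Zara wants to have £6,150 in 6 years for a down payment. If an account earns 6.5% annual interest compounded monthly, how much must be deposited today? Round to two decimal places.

£4,168.28

Growth factor = (1 + 0.065/12)^72 ≈ 1.475427161.
P = 6,150/1.475427161 ≈ 4,168.2844.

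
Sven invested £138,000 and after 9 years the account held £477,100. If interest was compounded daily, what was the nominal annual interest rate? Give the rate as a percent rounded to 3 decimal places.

The 3285-period growth factor is 477,100/138,000 = 3.45725.
r/365 = 3.45725^(1/3285) − 1 ≈ 0.000377688, so r ≈ 365·0.000377688 = 13.78563%.

13.786%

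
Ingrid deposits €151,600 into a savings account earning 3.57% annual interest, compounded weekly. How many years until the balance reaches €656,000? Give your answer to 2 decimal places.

41.05 years

We need (1 + 0.000686538)^(52t) = 4.3272, so 52t = ln 4.3272 / ln 1.000687 ≈ 2134.5026.
t ≈ 2134.5026/52 = 41.0481 years.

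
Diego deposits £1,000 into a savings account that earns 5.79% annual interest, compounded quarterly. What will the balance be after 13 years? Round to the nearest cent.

Periodic rate = 5.79%/4 = 0.014475; periods = 4·13 = 52.
A = 1,000·(1 + 0.014475)^52 ≈ 1,000·2.111300988 ≈ 2,111.3010.

£2,111.30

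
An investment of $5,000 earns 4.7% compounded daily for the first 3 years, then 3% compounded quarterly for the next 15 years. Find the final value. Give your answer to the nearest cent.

$9,013.74

After 3 years at 4.7%: 5,000 × 1.151414196 ≈ 5,757.0710.
Then 15 years at 3%: 5,757.0710 × 1.565681027 ≈ 9,013.7368.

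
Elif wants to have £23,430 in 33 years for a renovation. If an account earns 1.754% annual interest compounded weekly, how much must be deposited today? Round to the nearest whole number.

£13,135

Periodic rate = 1.754%/52 = 0.000337308; 1716 periods.
P = 23,430/(1 + 0.01754/52)^1716 ≈ 23,430/1.7837580482 ≈ 13,135.1895.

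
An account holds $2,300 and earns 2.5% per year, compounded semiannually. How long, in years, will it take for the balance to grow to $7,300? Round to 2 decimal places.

46.49 years

We need (1 + 0.0125)^(2t) = 3.1739, so 2t = ln 3.1739 / ln 1.0125 ≈ 92.9735.
t ≈ 92.9735/2 = 46.4868 years.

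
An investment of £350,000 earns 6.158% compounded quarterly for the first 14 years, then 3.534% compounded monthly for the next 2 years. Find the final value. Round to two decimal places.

Phase 1: 350,000·(1 + 0.015395)^56 ≈ 823,434.7555.
Phase 2: 823,434.7555·(1 + 0.002945)^24 ≈ 883,649.4602.

£883,649.46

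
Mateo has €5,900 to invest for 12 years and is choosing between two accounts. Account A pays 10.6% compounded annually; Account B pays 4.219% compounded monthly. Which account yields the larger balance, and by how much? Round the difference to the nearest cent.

Account A, by €9,985.71

Account A growth factor: (1 + 0.106)^12 ≈ 3.3501289486; balance ≈ 19,765.7608.
Account B growth factor: (1 + 0.04219/12)^144 ≈ 1.657635323; balance ≈ 9,780.0484.
Account A is larger by 9,985.7124.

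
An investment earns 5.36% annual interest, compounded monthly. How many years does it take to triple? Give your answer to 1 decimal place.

20.5 years

(1 + 0.00446667)^(12t) = 3.
12t = ln 3 / ln(1 + 0.00446667) ≈ 1.0986/0.00445672 ≈ 246.5069.
t ≈ 20.5422.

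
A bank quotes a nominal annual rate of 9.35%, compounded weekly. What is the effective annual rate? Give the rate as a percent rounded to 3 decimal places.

9.792%

EAR = (1 + 9.35%/52)^52 − 1 = (1 + 0.00179808)^52 − 1.
(1 + 0.00179808)^52 ≈ 1.097918, so EAR ≈ 9.79184%.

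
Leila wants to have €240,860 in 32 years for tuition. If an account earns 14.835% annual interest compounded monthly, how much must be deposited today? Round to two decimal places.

Growth factor = (1 + 0.0123625)^384 ≈ 111.954886389.
P = 240,860/111.954886389 ≈ 2,151.4023.

€2,151.40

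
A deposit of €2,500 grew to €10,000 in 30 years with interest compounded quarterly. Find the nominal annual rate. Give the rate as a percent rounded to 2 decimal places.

4.65%

The 120-period growth factor is 10,000/2,500 = 4.
r/4 = 4^(1/120) − 1 ≈ 0.0116194, so r ≈ 4·0.0116194 = 4.64778%.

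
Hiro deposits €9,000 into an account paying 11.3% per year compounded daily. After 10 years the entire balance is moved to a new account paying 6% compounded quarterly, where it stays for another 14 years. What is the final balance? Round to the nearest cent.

After 10 years at 11.3%: 9,000 × 3.0951151737 ≈ 27,856.0366.
Then 14 years at 6%: 27,856.0366 × 2.3019631438 ≈ 64,123.5695.

€64,123.57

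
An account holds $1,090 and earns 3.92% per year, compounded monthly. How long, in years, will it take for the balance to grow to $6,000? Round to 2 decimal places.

43.58 years

We need (1 + 0.00326667)^(12t) = 5.5046, so 12t = ln 5.5046 / ln 1.003267 ≈ 522.9692.
t ≈ 522.9692/12 = 43.5808 years.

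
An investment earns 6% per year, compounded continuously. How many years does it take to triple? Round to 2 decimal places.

18.31 years

e^(0.06t) = 3, so 0.06t = ln 3 ≈ 1.0986.
t ≈ 1.0986/0.06 ≈ 18.3102.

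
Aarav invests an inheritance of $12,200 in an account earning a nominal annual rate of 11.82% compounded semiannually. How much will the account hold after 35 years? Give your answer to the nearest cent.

$679,121.68

Growth factor = (1 + 0.0591)^70 ≈ 55.6657112665.
A ≈ 12,200 × 55.6657112665 ≈ 679,121.6775.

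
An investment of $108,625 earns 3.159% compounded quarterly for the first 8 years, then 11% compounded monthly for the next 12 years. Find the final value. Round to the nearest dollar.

After 8 years at 3.159%: 108,625 × 1.28624522403 ≈ 139,718.3875.
Then 12 years at 11%: 139,718.3875 × 3.72097868068 ≈ 519,889.1410.

$519,889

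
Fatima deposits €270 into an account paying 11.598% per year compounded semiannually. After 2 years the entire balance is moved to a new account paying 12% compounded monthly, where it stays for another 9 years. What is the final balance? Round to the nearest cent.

€990.83

Phase 1: 270·(1 + 0.05799)^4 ≈ 338.2907.
Phase 2: 338.2907·(1 + 0.01)^108 ≈ 990.8283.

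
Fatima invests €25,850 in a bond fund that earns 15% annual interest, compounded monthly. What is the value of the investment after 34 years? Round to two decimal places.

€4,108,029.53

Periodic rate = 15%/12 = 0.0125; periods = 12·34 = 408.
A = 25,850·(1 + 0.0125)^408 ≈ 25,850·158.9179703606 ≈ 4,108,029.5338.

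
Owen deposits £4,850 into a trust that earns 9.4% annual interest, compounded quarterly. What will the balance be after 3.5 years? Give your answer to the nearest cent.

£6,713.85

Periodic rate = 9.4%/4 = 0.0235; periods = 4·3.5 = 14.
A = 4,850·(1 + 0.0235)^14 ≈ 4,850·1.38429885 ≈ 6,713.8494.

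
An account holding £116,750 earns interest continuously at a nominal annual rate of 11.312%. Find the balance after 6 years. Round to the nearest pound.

A = P·e^(rt) = 116,750·e^(0.11312·6) = 116,750·e^0.67872.
e^0.67872 ≈ 1.97135278504, so A ≈ 230,155.4377.

£230,155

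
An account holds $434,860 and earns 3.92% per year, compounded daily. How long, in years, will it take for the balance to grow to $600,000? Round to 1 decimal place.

8.2 years

We need (1 + 0.000107397)^(365t) = 1.3798, so 365t = ln 1.3798 / ln 1.000107 ≈ 2997.4955.
t ≈ 2997.4955/365 = 8.2123 years.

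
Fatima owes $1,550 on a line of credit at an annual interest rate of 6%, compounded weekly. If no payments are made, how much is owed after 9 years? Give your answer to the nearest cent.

Growth factor = (1 + 0.06/52)^468 ≈ 1.715472754.
A ≈ 1,550 × 1.715472754 ≈ 2,658.9828.

$2,658.98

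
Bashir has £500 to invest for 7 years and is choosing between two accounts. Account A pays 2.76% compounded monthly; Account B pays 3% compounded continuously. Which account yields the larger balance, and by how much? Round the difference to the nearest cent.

A: (1 + 0.0023)^84 ≈ 1.2128563, so 500 × 1.2128563 ≈ 606.4282.
B: e^(0.03·7) = e^0.21 ≈ 1.23367806, so 500 × 1.23367806 ≈ 616.8390.
Difference ≈ 10.4109 in favor of B.

Account B, by £10.41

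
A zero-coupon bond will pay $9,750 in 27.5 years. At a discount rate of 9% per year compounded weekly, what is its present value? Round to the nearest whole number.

$822

Periodic rate = 9%/52 = 0.00173077; 1430 periods.
P = 9,750/(1 + 0.09/52)^1430 ≈ 9,750/11.85631505 ≈ 822.3466.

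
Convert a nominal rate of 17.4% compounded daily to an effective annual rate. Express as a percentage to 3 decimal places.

19.001%

EAR = (1 + 17.4%/365)^365 − 1 = (1 + 0.000476712)^365 − 1.
(1 + 0.000476712)^365 ≈ 1.190006, so EAR ≈ 19.00062%.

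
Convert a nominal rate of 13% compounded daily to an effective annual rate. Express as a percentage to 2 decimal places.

One year is 365 periods at 0.000356164 each: (1 + 0.000356164)^365 ≈ 1.138802.
EAR = 1.138802 − 1 ≈ 13.88020%.

13.88%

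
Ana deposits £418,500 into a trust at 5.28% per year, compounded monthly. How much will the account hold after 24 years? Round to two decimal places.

£1,481,925.01

Growth factor = (1 + 0.0044)^288 ≈ 3.541039438612.
A ≈ 418,500 × 3.541039438612 ≈ 1,481,925.0051.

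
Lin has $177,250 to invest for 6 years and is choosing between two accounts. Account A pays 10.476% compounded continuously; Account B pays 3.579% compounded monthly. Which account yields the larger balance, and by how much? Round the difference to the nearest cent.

Account A, by $112,689.40

Account A growth factor: e^(0.10476·6) = e^0.62856 ≈ 1.8749087658; balance ≈ 332,327.5787.
Account B growth factor: (1 + 0.0029825)^72 ≈ 1.23914348653; balance ≈ 219,638.1830.
Account A is larger by 112,689.3958.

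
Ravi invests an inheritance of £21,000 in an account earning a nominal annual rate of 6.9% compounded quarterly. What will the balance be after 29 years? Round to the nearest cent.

£152,697.64

Growth factor = (1 + 0.01725)^116 ≈ 7.27131616953.
A ≈ 21,000 × 7.27131616953 ≈ 152,697.6396.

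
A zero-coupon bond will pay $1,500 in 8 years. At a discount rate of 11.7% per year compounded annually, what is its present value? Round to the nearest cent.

$618.96

Growth factor = (1 + 0.117)^8 ≈ 2.42340157.
P = 1,500/2.42340157 ≈ 618.9647.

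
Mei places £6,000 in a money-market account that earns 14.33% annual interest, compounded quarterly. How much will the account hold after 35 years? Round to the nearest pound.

£828,411

Periodic rate = 14.33%/4 = 0.035825; periods = 4·35 = 140.
A = 6,000·(1 + 0.035825)^140 ≈ 6,000·138.06843817 ≈ 828,410.6290.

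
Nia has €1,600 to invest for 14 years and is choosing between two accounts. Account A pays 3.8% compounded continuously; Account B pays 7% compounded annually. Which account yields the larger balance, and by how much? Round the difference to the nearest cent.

A: e^(0.038·14) = e^0.532 ≈ 1.702333573, so 1,600 × 1.702333573 ≈ 2,723.7337.
B: (1 + 0.07)^14 ≈ 2.57853415, so 1,600 × 2.57853415 ≈ 4,125.6546.
Difference ≈ 1,401.9209 in favor of B.

Account B, by €1,401.92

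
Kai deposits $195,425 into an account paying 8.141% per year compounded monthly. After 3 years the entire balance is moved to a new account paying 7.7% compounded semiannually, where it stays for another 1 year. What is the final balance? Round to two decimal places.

$268,845.45

After 3 years at 8.141%: 195,425 × 1.27558548791 ≈ 249,281.2940.
Then 1 years at 7.7%: 249,281.2940 × 1.07848225 ≈ 268,845.4508.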